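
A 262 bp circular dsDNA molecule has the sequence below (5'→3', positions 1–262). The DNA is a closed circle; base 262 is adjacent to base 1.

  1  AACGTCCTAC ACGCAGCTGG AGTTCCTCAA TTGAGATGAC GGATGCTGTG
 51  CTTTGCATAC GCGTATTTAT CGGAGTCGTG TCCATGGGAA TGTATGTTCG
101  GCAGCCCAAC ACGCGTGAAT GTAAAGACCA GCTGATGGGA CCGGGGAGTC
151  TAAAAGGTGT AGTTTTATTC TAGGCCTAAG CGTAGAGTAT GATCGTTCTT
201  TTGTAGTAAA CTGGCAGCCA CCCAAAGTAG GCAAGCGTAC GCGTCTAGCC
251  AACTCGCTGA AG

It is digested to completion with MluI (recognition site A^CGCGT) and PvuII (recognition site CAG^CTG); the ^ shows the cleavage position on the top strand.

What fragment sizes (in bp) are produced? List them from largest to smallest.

MluI sites (ACGCGT) start at positions 59, 111, 239.
MluI cuts after the first base of each site, so after positions 59, 111, 239.
PvuII sites (CAGCTG) start at positions 14, 129.
PvuII cuts after base 3 of each site, so after positions 16, 131.
Combined cut positions: 16, 59, 111, 131, 239.
Circular molecule, 5 cuts → 5 fragments:
  17–59 → 43 bp
  60–111 → 52 bp
  112–131 → 20 bp
  132–239 → 108 bp
  240–262 then 1–16 → 23 + 16 = 39 bp
Sorted largest to smallest: 108, 52, 43, 39, 20 bp.

108, 52, 43, 39, 20 bp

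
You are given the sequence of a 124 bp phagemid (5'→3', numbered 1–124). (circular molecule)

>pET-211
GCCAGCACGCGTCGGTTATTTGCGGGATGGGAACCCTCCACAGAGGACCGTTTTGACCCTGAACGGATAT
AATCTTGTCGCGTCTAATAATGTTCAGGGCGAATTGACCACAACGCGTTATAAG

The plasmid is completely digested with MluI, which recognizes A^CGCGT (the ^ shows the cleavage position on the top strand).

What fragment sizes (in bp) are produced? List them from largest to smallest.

106, 18 bp

MluI sites (ACGCGT) start at positions 7, 113.
MluI cuts after the first base of each site, so after positions 7, 113.
Circular molecule, 2 cuts → 2 fragments:
  8–113 → 106 bp
  114–124 then 1–7 → 11 + 7 = 18 bp
Sorted largest to smallest: 106, 18 bp.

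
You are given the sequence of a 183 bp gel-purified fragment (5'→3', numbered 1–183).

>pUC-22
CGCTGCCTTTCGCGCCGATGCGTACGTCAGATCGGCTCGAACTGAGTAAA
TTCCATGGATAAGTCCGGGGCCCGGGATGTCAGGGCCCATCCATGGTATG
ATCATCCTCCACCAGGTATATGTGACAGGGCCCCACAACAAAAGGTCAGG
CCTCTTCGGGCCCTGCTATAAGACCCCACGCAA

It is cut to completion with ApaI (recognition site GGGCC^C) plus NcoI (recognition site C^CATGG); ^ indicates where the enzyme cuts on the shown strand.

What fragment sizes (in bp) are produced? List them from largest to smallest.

53, 41, 30, 21, 19, 15, 4 bp

ApaI sites (GGGCCC) start at positions 68, 83, 128, 158.
ApaI cuts after base 5 of each site (before the last base), so after positions 72, 87, 132, 162.
NcoI sites (CCATGG) start at positions 53, 91.
NcoI cuts after the first base of each site, so after positions 53, 91.
Combined cut positions: 53, 72, 87, 91, 132, 162.
Linear molecule, 6 cuts → 7 fragments:
  1–53 → 53 bp
  54–72 → 19 bp
  73–87 → 15 bp
  88–91 → 4 bp
  92–132 → 41 bp
  133–162 → 30 bp
  163–183 → 21 bp
Sorted largest to smallest: 53, 41, 30, 21, 19, 15, 4 bp.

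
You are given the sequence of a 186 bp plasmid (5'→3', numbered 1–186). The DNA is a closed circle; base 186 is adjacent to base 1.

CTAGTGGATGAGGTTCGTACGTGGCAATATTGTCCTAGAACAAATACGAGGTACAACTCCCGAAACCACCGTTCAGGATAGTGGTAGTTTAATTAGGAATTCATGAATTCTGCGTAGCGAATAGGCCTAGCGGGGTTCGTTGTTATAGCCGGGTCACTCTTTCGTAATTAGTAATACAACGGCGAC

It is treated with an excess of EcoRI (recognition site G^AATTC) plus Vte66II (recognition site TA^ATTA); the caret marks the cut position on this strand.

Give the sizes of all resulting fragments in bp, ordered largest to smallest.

111, 61, 8, 6 bp

EcoRI sites (GAATTC) start at positions 97, 105.
EcoRI cuts after the first base of each site, so after positions 97, 105.
Vte66II sites (TAATTA) start at positions 90, 165.
Vte66II cuts after base 2 of each site, so after positions 91, 166.
Combined cut positions: 91, 97, 105, 166.
Circular molecule, 4 cuts → 4 fragments:
  92–97 → 6 bp
  98–105 → 8 bp
  106–166 → 61 bp
  167–186 then 1–91 → 20 + 91 = 111 bp
Sorted largest to smallest: 111, 61, 8, 6 bp.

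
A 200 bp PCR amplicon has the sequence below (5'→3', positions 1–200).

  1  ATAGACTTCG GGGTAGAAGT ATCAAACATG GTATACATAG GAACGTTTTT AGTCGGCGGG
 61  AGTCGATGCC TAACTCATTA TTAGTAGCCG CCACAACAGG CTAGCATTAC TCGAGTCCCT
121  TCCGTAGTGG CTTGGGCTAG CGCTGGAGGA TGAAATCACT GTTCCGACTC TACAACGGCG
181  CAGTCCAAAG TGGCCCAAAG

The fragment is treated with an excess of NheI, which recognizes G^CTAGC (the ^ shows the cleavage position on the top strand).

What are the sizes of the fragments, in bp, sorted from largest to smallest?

NheI sites (GCTAGC) start at positions 100, 136.
NheI cuts after the first base of each site, so after positions 100, 136.
Linear molecule, 2 cuts → 3 fragments:
  1–100 → 100 bp
  101–136 → 36 bp
  137–200 → 64 bp
Sorted largest to smallest: 100, 64, 36 bp.

100, 64, 36 bp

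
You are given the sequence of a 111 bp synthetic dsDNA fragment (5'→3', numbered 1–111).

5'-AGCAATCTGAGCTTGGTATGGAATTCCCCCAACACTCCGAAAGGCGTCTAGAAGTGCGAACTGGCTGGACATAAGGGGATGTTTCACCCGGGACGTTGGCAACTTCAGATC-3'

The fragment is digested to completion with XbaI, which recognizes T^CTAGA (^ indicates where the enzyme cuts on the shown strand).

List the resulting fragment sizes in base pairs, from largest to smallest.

The XbaI site (TCTAGA) starts at position 47.
XbaI cuts after the first base of each site, so after position 47.
Linear molecule, 1 cut → 2 fragments:
  1–47 → 47 bp
  48–111 → 64 bp
Sorted largest to smallest: 64, 47 bp.

64, 47 bp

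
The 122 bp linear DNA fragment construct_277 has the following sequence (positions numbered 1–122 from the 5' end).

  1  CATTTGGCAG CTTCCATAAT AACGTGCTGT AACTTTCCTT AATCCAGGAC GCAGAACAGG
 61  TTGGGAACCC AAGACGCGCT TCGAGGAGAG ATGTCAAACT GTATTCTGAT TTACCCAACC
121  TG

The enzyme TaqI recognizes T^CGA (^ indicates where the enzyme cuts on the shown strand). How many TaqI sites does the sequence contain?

1

TCGA occurs starting at position 81.
TaqI cuts at 1 site.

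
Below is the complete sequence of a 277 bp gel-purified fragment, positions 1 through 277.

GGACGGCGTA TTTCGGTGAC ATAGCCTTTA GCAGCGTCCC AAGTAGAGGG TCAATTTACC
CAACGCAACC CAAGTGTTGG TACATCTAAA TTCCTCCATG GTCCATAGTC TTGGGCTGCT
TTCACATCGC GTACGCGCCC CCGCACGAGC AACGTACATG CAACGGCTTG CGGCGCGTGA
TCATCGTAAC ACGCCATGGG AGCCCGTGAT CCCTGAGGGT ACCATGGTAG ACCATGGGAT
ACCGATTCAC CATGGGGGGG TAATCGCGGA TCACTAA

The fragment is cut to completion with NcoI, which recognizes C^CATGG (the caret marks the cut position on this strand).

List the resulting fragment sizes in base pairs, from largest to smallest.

NcoI sites (CCATGG) start at positions 96, 194, 222, 232, 250.
NcoI cuts after the first base of each site, so after positions 96, 194, 222, 232, 250.
Linear molecule, 5 cuts → 6 fragments:
  1–96 → 96 bp
  97–194 → 98 bp
  195–222 → 28 bp
  223–232 → 10 bp
  233–250 → 18 bp
  251–277 → 27 bp
Sorted largest to smallest: 98, 96, 28, 27, 18, 10 bp.

98, 96, 28, 27, 18, 10 bp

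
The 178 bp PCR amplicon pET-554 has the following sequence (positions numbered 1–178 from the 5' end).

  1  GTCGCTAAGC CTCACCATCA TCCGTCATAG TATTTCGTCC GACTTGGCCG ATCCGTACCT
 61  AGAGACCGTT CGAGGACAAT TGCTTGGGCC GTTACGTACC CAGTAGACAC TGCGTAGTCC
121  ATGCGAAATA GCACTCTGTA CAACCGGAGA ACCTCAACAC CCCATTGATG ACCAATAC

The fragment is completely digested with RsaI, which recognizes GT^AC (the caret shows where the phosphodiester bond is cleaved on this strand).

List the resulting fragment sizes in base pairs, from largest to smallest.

56, 42, 41, 39 bp

RsaI sites (GTAC) start at positions 55, 96, 138.
RsaI cuts after base 2 of each site, so after positions 56, 97, 139.
Linear molecule, 3 cuts → 4 fragments:
  1–56 → 56 bp
  57–97 → 41 bp
  98–139 → 42 bp
  140–178 → 39 bp
Sorted largest to smallest: 56, 42, 41, 39 bp.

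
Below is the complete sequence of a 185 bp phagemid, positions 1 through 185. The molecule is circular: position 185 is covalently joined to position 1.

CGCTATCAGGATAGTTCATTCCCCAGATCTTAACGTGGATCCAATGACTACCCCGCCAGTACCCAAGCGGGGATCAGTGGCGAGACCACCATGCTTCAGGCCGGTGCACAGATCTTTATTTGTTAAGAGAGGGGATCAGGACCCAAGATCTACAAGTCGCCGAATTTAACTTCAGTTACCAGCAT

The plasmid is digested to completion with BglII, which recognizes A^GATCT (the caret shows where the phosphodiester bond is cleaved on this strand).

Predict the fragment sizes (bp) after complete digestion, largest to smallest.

BglII sites (AGATCT) start at positions 25, 110, 146.
BglII cuts after the first base of each site, so after positions 25, 110, 146.
Circular molecule, 3 cuts → 3 fragments:
  26–110 → 85 bp
  111–146 → 36 bp
  147–185 then 1–25 → 39 + 25 = 64 bp
Sorted largest to smallest: 85, 64, 36 bp.

85, 64, 36 bp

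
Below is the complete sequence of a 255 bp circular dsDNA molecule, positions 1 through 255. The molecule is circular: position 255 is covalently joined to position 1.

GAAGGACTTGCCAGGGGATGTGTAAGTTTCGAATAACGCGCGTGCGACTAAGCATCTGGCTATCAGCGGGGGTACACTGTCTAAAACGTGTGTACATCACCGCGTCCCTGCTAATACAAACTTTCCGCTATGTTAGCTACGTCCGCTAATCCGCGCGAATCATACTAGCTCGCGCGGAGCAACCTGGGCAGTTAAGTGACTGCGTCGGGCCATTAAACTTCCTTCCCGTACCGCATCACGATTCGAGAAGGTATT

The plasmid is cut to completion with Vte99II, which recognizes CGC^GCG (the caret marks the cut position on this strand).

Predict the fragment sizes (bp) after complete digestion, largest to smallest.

Vte99II sites (CGCGCG) start at positions 37, 152, 171.
Vte99II cuts after base 3 of each site, so after positions 39, 154, 173.
Circular molecule, 3 cuts → 3 fragments:
  40–154 → 115 bp
  155–173 → 19 bp
  174–255 then 1–39 → 82 + 39 = 121 bp
Sorted largest to smallest: 121, 115, 19 bp.

121, 115, 19 bp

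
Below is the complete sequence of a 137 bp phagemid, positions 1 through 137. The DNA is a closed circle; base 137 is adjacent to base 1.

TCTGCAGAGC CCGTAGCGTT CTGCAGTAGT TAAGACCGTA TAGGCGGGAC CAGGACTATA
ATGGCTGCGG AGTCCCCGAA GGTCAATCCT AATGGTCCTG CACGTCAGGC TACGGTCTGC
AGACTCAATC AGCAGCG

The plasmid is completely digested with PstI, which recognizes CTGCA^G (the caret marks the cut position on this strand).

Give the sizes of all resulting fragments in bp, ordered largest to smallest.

96, 22, 19 bp

PstI sites (CTGCAG) start at positions 2, 21, 117.
PstI cuts after base 5 of each site (before the last base), so after positions 6, 25, 121.
Circular molecule, 3 cuts → 3 fragments:
  7–25 → 19 bp
  26–121 → 96 bp
  122–137 then 1–6 → 16 + 6 = 22 bp
Sorted largest to smallest: 96, 22, 19 bp.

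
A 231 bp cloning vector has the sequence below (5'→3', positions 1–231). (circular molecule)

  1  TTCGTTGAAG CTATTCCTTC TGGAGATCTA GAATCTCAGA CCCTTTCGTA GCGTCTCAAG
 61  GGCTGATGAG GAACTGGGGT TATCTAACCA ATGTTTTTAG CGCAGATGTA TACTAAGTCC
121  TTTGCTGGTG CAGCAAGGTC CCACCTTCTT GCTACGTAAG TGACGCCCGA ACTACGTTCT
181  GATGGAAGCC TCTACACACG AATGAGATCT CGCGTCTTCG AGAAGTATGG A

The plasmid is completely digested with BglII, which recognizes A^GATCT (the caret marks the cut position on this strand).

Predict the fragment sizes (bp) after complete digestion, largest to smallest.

BglII sites (AGATCT) start at positions 24, 205.
BglII cuts after the first base of each site, so after positions 24, 205.
Circular molecule, 2 cuts → 2 fragments:
  25–205 → 181 bp
  206–231 then 1–24 → 26 + 24 = 50 bp
Sorted largest to smallest: 181, 50 bp.

181, 50 bp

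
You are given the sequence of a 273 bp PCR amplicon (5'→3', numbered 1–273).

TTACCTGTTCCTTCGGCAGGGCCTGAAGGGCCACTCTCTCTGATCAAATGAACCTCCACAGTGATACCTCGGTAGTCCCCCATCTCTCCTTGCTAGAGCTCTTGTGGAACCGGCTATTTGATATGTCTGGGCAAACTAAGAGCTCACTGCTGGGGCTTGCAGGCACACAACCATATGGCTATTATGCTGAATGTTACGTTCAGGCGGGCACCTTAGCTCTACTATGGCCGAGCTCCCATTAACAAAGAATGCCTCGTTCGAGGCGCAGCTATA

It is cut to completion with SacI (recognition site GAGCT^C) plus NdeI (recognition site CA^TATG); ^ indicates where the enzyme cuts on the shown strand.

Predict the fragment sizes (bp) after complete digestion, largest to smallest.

SacI sites (GAGCTC) start at positions 96, 140, 230.
SacI cuts after base 5 of each site (before the last base), so after positions 100, 144, 234.
The NdeI site (CATATG) starts at position 172.
NdeI cuts after base 2 of each site, so after position 173.
Combined cut positions: 100, 144, 173, 234.
Linear molecule, 4 cuts → 5 fragments:
  1–100 → 100 bp
  101–144 → 44 bp
  145–173 → 29 bp
  174–234 → 61 bp
  235–273 → 39 bp
Sorted largest to smallest: 100, 61, 44, 39, 29 bp.

100, 61, 44, 39, 29 bp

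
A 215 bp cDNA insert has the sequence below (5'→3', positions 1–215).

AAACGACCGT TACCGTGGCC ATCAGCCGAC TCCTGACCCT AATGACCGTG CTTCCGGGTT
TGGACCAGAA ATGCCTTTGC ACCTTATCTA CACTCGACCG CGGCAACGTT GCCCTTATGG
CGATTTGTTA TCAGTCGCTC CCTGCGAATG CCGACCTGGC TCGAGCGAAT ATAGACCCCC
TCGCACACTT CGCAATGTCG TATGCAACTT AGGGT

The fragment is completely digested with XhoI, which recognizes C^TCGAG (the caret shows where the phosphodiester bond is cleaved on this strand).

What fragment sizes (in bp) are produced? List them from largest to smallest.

160, 55 bp

The XhoI site (CTCGAG) starts at position 160.
XhoI cuts after the first base of each site, so after position 160.
Linear molecule, 1 cut → 2 fragments:
  1–160 → 160 bp
  161–215 → 55 bp
Sorted largest to smallest: 160, 55 bp.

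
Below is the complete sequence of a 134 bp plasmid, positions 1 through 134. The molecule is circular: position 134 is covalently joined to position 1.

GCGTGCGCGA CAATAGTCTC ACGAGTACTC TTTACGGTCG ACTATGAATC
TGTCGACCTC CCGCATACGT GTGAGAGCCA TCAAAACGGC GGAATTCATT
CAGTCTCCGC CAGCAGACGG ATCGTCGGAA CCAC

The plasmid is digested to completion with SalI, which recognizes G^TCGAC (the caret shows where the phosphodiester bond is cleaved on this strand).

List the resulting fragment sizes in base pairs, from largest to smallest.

SalI sites (GTCGAC) start at positions 37, 52.
SalI cuts after the first base of each site, so after positions 37, 52.
Circular molecule, 2 cuts → 2 fragments:
  38–52 → 15 bp
  53–134 then 1–37 → 82 + 37 = 119 bp
Sorted largest to smallest: 119, 15 bp.

119, 15 bp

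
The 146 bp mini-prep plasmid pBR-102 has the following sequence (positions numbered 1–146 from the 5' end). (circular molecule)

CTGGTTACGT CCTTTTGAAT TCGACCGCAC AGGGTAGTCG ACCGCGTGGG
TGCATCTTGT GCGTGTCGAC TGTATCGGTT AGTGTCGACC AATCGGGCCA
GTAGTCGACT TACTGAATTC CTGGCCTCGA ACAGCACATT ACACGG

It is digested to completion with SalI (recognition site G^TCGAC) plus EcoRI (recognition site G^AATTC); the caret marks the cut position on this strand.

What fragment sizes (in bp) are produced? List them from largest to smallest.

48, 28, 20, 20, 19, 11 bp

SalI sites (GTCGAC) start at positions 37, 65, 84, 104.
SalI cuts after the first base of each site, so after positions 37, 65, 84, 104.
EcoRI sites (GAATTC) start at positions 17, 115.
EcoRI cuts after the first base of each site, so after positions 17, 115.
Combined cut positions: 17, 37, 65, 84, 104, 115.
Circular molecule, 6 cuts → 6 fragments:
  18–37 → 20 bp
  38–65 → 28 bp
  66–84 → 19 bp
  85–104 → 20 bp
  105–115 → 11 bp
  116–146 then 1–17 → 31 + 17 = 48 bp
Sorted largest to smallest: 48, 28, 20, 20, 19, 11 bp.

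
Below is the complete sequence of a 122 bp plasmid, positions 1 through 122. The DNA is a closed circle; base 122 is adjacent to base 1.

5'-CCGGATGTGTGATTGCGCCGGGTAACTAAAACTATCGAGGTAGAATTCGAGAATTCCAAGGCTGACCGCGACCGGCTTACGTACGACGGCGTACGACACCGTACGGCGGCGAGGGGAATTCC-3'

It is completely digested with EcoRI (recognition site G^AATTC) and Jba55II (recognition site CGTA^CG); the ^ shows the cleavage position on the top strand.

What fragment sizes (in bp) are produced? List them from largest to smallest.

EcoRI sites (GAATTC) start at positions 43, 51, 116.
EcoRI cuts after the first base of each site, so after positions 43, 51, 116.
Jba55II sites (CGTACG) start at positions 80, 90, 100.
Jba55II cuts after base 4 of each site, so after positions 83, 93, 103.
Combined cut positions: 43, 51, 83, 93, 103, 116.
Circular molecule, 6 cuts → 6 fragments:
  44–51 → 8 bp
  52–83 → 32 bp
  84–93 → 10 bp
  94–103 → 10 bp
  104–116 → 13 bp
  117–122 then 1–43 → 6 + 43 = 49 bp
Sorted largest to smallest: 49, 32, 13, 10, 10, 8 bp.

49, 32, 13, 10, 10, 8 bp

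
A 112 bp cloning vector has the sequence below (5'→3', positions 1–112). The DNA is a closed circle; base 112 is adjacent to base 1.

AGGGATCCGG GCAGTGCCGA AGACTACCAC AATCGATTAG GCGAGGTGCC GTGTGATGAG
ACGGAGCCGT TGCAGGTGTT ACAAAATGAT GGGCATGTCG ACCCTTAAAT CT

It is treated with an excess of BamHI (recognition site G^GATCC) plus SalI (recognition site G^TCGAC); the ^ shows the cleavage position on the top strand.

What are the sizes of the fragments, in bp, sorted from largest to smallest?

94, 18 bp

The BamHI site (GGATCC) starts at position 3.
BamHI cuts after the first base of each site, so after position 3.
The SalI site (GTCGAC) starts at position 97.
SalI cuts after the first base of each site, so after position 97.
Combined cut positions: 3, 97.
Circular molecule, 2 cuts → 2 fragments:
  4–97 → 94 bp
  98–112 then 1–3 → 15 + 3 = 18 bp
Sorted largest to smallest: 94, 18 bp.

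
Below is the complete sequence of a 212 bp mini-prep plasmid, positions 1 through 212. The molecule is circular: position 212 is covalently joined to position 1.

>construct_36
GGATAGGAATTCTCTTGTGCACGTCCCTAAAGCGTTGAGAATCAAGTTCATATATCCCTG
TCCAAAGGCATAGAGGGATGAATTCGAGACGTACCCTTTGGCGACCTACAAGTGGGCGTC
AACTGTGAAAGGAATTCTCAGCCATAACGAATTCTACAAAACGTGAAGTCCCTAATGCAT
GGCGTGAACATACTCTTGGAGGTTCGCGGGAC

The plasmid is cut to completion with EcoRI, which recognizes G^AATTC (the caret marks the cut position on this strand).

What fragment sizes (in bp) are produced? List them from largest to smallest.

73, 70, 52, 17 bp

EcoRI sites (GAATTC) start at positions 7, 80, 132, 149.
EcoRI cuts after the first base of each site, so after positions 7, 80, 132, 149.
Circular molecule, 4 cuts → 4 fragments:
  8–80 → 73 bp
  81–132 → 52 bp
  133–149 → 17 bp
  150–212 then 1–7 → 63 + 7 = 70 bp
Sorted largest to smallest: 73, 70, 52, 17 bp.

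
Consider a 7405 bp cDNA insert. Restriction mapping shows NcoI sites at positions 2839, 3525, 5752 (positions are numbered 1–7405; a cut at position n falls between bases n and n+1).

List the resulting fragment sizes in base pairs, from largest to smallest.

2839, 2227, 1653, 686 bp

Linear molecule, 3 cuts → 4 fragments:
  2839 − 0 = 2839 bp
  3525 − 2839 = 686 bp
  5752 − 3525 = 2227 bp
  7405 − 5752 = 1653 bp
Sorted largest to smallest: 2839, 2227, 1653, 686 bp.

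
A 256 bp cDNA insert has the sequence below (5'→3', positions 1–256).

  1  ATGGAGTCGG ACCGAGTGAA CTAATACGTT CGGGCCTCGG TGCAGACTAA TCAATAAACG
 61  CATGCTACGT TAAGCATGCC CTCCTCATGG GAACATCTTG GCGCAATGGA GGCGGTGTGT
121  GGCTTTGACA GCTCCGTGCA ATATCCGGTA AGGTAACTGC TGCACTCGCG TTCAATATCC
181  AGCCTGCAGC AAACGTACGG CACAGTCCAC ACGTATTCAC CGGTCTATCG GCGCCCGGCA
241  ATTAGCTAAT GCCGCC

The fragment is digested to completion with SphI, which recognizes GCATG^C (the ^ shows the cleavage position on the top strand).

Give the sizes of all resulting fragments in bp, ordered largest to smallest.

SphI sites (GCATGC) start at positions 60, 74.
SphI cuts after base 5 of each site (before the last base), so after positions 64, 78.
Linear molecule, 2 cuts → 3 fragments:
  1–64 → 64 bp
  65–78 → 14 bp
  79–256 → 178 bp
Sorted largest to smallest: 178, 64, 14 bp.

178, 64, 14 bp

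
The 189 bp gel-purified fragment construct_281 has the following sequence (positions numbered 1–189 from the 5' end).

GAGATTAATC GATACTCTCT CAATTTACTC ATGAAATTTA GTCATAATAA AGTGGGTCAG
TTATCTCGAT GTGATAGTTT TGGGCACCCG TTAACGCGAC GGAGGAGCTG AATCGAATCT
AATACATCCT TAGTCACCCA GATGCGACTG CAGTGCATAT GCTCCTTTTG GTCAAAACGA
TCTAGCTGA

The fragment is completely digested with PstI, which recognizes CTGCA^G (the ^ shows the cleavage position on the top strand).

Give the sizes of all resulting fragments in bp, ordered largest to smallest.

The PstI site (CTGCAG) starts at position 148.
PstI cuts after base 5 of each site (before the last base), so after position 152.
Linear molecule, 1 cut → 2 fragments:
  1–152 → 152 bp
  153–189 → 37 bp
Sorted largest to smallest: 152, 37 bp.

152, 37 bp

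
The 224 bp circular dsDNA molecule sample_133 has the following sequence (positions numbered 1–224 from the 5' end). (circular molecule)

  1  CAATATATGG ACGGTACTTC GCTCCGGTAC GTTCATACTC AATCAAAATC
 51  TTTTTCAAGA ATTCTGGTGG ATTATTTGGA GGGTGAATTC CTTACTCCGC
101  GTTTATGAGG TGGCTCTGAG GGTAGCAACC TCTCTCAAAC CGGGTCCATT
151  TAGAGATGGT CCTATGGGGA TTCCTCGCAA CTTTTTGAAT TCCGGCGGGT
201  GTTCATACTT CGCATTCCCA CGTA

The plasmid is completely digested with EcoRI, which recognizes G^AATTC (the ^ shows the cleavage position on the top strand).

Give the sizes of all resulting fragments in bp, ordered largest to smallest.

EcoRI sites (GAATTC) start at positions 59, 85, 187.
EcoRI cuts after the first base of each site, so after positions 59, 85, 187.
Circular molecule, 3 cuts → 3 fragments:
  60–85 → 26 bp
  86–187 → 102 bp
  188–224 then 1–59 → 37 + 59 = 96 bp
Sorted largest to smallest: 102, 96, 26 bp.

102, 96, 26 bp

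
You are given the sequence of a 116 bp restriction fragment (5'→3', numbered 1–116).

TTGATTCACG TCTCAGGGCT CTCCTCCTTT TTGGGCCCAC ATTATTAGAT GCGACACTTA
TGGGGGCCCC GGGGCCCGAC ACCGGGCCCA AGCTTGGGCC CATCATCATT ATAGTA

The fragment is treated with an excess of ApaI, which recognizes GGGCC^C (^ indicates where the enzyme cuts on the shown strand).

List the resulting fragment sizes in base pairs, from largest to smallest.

ApaI sites (GGGCCC) start at positions 33, 64, 72, 84, 96.
ApaI cuts after base 5 of each site (before the last base), so after positions 37, 68, 76, 88, 100.
Linear molecule, 5 cuts → 6 fragments:
  1–37 → 37 bp
  38–68 → 31 bp
  69–76 → 8 bp
  77–88 → 12 bp
  89–100 → 12 bp
  101–116 → 16 bp
Sorted largest to smallest: 37, 31, 16, 12, 12, 8 bp.

37, 31, 16, 12, 12, 8 bp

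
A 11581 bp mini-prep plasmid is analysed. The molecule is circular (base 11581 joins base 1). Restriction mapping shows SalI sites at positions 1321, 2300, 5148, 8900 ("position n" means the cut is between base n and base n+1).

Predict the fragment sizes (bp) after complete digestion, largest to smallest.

Circular molecule, 4 cuts → 4 fragments:
  2300 − 1321 = 979 bp
  5148 − 2300 = 2848 bp
  8900 − 5148 = 3752 bp
  wrap: 11581 − 8900 + 1321 = 4002 bp
Sorted largest to smallest: 4002, 3752, 2848, 979 bp.

4002, 3752, 2848, 979 bp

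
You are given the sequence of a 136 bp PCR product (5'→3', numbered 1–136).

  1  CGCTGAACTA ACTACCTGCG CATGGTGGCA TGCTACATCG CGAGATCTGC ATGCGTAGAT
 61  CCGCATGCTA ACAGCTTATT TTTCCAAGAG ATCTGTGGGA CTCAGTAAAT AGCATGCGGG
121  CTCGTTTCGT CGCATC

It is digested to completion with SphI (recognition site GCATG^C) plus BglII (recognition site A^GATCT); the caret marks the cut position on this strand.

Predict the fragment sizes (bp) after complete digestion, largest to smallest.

SphI sites (GCATGC) start at positions 28, 49, 63, 112.
SphI cuts after base 5 of each site (before the last base), so after positions 32, 53, 67, 116.
BglII sites (AGATCT) start at positions 43, 89.
BglII cuts after the first base of each site, so after positions 43, 89.
Combined cut positions: 32, 43, 53, 67, 89, 116.
Linear molecule, 6 cuts → 7 fragments:
  1–32 → 32 bp
  33–43 → 11 bp
  44–53 → 10 bp
  54–67 → 14 bp
  68–89 → 22 bp
  90–116 → 27 bp
  117–136 → 20 bp
Sorted largest to smallest: 32, 27, 22, 20, 14, 11, 10 bp.

32, 27, 22, 20, 14, 11, 10 bp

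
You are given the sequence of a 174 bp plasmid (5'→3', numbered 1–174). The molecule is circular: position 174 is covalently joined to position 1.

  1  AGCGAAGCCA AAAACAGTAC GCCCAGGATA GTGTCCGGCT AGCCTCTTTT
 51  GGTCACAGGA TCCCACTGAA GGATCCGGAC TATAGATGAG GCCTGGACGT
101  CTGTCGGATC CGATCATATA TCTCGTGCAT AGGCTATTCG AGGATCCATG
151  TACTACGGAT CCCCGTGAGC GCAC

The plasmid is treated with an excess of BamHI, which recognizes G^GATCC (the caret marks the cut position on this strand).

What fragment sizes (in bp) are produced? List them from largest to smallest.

75, 36, 35, 15, 13 bp

BamHI sites (GGATCC) start at positions 58, 71, 106, 142, 157.
BamHI cuts after the first base of each site, so after positions 58, 71, 106, 142, 157.
Circular molecule, 5 cuts → 5 fragments:
  59–71 → 13 bp
  72–106 → 35 bp
  107–142 → 36 bp
  143–157 → 15 bp
  158–174 then 1–58 → 17 + 58 = 75 bp
Sorted largest to smallest: 75, 36, 35, 15, 13 bp.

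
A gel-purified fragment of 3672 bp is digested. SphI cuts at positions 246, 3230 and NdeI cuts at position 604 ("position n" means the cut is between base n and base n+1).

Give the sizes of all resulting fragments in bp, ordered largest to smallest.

2626, 442, 358, 246 bp

Combined cut positions (sorted): 246, 604, 3230.
Linear molecule, 3 cuts → 4 fragments:
  246 − 0 = 246 bp
  604 − 246 = 358 bp
  3230 − 604 = 2626 bp
  3672 − 3230 = 442 bp
Sorted largest to smallest: 2626, 442, 358, 246 bp.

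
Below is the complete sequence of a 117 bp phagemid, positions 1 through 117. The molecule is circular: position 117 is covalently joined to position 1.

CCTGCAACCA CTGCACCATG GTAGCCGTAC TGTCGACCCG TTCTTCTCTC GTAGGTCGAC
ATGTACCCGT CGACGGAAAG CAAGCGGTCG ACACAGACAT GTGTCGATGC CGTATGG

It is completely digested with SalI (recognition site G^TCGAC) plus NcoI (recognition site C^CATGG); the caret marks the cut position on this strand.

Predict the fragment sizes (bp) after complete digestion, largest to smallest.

46, 23, 18, 16, 14 bp

SalI sites (GTCGAC) start at positions 32, 55, 69, 87.
SalI cuts after the first base of each site, so after positions 32, 55, 69, 87.
The NcoI site (CCATGG) starts at position 16.
NcoI cuts after the first base of each site, so after position 16.
Combined cut positions: 16, 32, 55, 69, 87.
Circular molecule, 5 cuts → 5 fragments:
  17–32 → 16 bp
  33–55 → 23 bp
  56–69 → 14 bp
  70–87 → 18 bp
  88–117 then 1–16 → 30 + 16 = 46 bp
Sorted largest to smallest: 46, 23, 18, 16, 14 bp.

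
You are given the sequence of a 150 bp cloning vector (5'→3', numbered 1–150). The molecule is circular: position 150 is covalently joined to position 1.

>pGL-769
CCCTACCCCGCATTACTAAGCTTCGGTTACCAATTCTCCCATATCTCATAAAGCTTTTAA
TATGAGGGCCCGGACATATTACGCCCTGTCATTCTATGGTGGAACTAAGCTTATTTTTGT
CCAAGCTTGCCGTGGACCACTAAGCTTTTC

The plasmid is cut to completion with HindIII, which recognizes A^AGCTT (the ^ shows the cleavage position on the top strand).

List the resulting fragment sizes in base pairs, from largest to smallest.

HindIII sites (AAGCTT) start at positions 18, 51, 107, 123, 142.
HindIII cuts after the first base of each site, so after positions 18, 51, 107, 123, 142.
Circular molecule, 5 cuts → 5 fragments:
  19–51 → 33 bp
  52–107 → 56 bp
  108–123 → 16 bp
  124–142 → 19 bp
  143–150 then 1–18 → 8 + 18 = 26 bp
Sorted largest to smallest: 56, 33, 26, 19, 16 bp.

56, 33, 26, 19, 16 bp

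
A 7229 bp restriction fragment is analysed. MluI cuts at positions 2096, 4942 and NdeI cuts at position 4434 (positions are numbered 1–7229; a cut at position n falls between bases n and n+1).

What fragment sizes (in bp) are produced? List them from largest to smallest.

2338, 2287, 2096, 508 bp

Combined cut positions (sorted): 2096, 4434, 4942.
Linear molecule, 3 cuts → 4 fragments:
  2096 − 0 = 2096 bp
  4434 − 2096 = 2338 bp
  4942 − 4434 = 508 bp
  7229 − 4942 = 2287 bp
Sorted largest to smallest: 2338, 2287, 2096, 508 bp.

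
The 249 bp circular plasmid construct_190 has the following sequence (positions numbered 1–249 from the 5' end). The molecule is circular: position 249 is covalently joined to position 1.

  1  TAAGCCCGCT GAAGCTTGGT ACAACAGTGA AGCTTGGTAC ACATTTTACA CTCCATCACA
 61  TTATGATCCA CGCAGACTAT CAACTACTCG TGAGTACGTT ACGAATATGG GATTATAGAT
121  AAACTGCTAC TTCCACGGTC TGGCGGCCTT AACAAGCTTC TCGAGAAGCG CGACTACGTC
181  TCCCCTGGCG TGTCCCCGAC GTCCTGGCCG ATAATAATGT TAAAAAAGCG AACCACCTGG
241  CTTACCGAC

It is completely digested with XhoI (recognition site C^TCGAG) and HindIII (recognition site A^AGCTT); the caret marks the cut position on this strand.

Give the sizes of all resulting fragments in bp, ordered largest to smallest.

124, 101, 18, 6 bp

The XhoI site (CTCGAG) starts at position 160.
XhoI cuts after the first base of each site, so after position 160.
HindIII sites (AAGCTT) start at positions 12, 30, 154.
HindIII cuts after the first base of each site, so after positions 12, 30, 154.
Combined cut positions: 12, 30, 154, 160.
Circular molecule, 4 cuts → 4 fragments:
  13–30 → 18 bp
  31–154 → 124 bp
  155–160 → 6 bp
  161–249 then 1–12 → 89 + 12 = 101 bp
Sorted largest to smallest: 124, 101, 18, 6 bp.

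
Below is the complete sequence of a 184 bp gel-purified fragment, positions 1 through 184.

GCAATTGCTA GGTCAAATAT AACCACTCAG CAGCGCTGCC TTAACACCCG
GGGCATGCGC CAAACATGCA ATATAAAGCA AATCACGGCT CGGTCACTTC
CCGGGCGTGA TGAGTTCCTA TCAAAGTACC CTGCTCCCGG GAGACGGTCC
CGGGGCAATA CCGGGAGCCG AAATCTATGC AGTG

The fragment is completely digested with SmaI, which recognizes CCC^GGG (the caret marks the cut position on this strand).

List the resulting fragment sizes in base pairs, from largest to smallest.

SmaI sites (CCCGGG) start at positions 47, 100, 136, 149.
SmaI cuts after base 3 of each site, so after positions 49, 102, 138, 151.
Linear molecule, 4 cuts → 5 fragments:
  1–49 → 49 bp
  50–102 → 53 bp
  103–138 → 36 bp
  139–151 → 13 bp
  152–184 → 33 bp
Sorted largest to smallest: 53, 49, 36, 33, 13 bp.

53, 49, 36, 33, 13 bp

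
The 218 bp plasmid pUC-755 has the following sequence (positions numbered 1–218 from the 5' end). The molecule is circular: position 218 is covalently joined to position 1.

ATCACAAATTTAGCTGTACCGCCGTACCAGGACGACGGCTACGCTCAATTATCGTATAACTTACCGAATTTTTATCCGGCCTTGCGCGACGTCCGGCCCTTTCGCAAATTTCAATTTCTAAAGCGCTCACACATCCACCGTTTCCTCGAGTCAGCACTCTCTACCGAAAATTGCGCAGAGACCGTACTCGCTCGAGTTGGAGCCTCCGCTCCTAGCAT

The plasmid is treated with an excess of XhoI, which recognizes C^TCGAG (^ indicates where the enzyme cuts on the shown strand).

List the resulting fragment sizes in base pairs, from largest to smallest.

XhoI sites (CTCGAG) start at positions 145, 191.
XhoI cuts after the first base of each site, so after positions 145, 191.
Circular molecule, 2 cuts → 2 fragments:
  146–191 → 46 bp
  192–218 then 1–145 → 27 + 145 = 172 bp
Sorted largest to smallest: 172, 46 bp.

172, 46 bp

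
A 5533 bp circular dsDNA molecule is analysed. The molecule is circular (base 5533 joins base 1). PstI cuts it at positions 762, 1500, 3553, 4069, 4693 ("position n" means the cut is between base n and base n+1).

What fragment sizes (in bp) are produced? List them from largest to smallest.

2053, 1602, 738, 624, 516 bp

Circular molecule, 5 cuts → 5 fragments:
  1500 − 762 = 738 bp
  3553 − 1500 = 2053 bp
  4069 − 3553 = 516 bp
  4693 − 4069 = 624 bp
  wrap: 5533 − 4693 + 762 = 1602 bp
Sorted largest to smallest: 2053, 1602, 738, 624, 516 bp.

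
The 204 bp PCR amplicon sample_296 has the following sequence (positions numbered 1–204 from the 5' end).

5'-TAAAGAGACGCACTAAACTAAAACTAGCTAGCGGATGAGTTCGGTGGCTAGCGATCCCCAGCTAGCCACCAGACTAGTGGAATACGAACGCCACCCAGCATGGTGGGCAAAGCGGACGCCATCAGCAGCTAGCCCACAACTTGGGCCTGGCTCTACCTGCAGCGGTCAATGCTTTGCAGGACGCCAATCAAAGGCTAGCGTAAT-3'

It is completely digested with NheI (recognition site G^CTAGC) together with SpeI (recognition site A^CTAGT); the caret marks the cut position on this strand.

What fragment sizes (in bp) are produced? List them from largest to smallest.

NheI sites (GCTAGC) start at positions 27, 47, 61, 128, 194.
NheI cuts after the first base of each site, so after positions 27, 47, 61, 128, 194.
The SpeI site (ACTAGT) starts at position 73.
SpeI cuts after the first base of each site, so after position 73.
Combined cut positions: 27, 47, 61, 73, 128, 194.
Linear molecule, 6 cuts → 7 fragments:
  1–27 → 27 bp
  28–47 → 20 bp
  48–61 → 14 bp
  62–73 → 12 bp
  74–128 → 55 bp
  129–194 → 66 bp
  195–204 → 10 bp
Sorted largest to smallest: 66, 55, 27, 20, 14, 12, 10 bp.

66, 55, 27, 20, 14, 12, 10 bp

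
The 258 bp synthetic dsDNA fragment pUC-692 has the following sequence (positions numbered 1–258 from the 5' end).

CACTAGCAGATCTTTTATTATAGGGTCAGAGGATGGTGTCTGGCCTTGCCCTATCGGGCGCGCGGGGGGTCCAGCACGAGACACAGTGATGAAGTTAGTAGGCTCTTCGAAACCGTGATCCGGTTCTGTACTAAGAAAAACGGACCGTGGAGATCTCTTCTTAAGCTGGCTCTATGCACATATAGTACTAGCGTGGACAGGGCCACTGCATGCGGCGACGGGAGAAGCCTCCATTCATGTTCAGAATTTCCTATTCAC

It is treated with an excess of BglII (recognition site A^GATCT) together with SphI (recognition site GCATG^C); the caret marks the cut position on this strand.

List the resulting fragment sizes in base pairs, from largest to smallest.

BglII sites (AGATCT) start at positions 8, 151.
BglII cuts after the first base of each site, so after positions 8, 151.
The SphI site (GCATGC) starts at position 208.
SphI cuts after base 5 of each site (before the last base), so after position 212.
Combined cut positions: 8, 151, 212.
Linear molecule, 3 cuts → 4 fragments:
  1–8 → 8 bp
  9–151 → 143 bp
  152–212 → 61 bp
  213–258 → 46 bp
Sorted largest to smallest: 143, 61, 46, 8 bp.

143, 61, 46, 8 bp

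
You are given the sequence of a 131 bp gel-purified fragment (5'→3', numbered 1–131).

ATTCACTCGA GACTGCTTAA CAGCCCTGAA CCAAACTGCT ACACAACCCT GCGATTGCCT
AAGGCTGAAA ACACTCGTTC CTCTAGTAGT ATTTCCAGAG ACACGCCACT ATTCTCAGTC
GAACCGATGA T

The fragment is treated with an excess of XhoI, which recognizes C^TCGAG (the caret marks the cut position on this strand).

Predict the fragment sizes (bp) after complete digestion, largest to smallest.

125, 6 bp

The XhoI site (CTCGAG) starts at position 6.
XhoI cuts after the first base of each site, so after position 6.
Linear molecule, 1 cut → 2 fragments:
  1–6 → 6 bp
  7–131 → 125 bp
Sorted largest to smallest: 125, 6 bp.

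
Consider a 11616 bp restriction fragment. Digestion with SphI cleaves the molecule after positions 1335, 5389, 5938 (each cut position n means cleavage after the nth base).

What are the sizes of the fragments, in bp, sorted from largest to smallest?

Linear molecule, 3 cuts → 4 fragments:
  1335 − 0 = 1335 bp
  5389 − 1335 = 4054 bp
  5938 − 5389 = 549 bp
  11616 − 5938 = 5678 bp
Sorted largest to smallest: 5678, 4054, 1335, 549 bp.

5678, 4054, 1335, 549 bp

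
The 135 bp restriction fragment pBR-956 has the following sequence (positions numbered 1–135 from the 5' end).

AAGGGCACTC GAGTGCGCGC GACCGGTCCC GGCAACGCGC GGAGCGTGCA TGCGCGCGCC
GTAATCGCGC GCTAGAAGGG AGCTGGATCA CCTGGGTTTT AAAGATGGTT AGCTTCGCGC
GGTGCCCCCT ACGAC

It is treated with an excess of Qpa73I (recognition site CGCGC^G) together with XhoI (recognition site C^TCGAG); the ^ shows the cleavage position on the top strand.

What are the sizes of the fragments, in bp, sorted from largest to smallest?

50, 20, 17, 15, 13, 12, 8 bp

Qpa73I sites (CGCGCG) start at positions 16, 36, 53, 66, 116.
Qpa73I cuts after base 5 of each site (before the last base), so after positions 20, 40, 57, 70, 120.
The XhoI site (CTCGAG) starts at position 8.
XhoI cuts after the first base of each site, so after position 8.
Combined cut positions: 8, 20, 40, 57, 70, 120.
Linear molecule, 6 cuts → 7 fragments:
  1–8 → 8 bp
  9–20 → 12 bp
  21–40 → 20 bp
  41–57 → 17 bp
  58–70 → 13 bp
  71–120 → 50 bp
  121–135 → 15 bp
Sorted largest to smallest: 50, 20, 17, 15, 13, 12, 8 bp.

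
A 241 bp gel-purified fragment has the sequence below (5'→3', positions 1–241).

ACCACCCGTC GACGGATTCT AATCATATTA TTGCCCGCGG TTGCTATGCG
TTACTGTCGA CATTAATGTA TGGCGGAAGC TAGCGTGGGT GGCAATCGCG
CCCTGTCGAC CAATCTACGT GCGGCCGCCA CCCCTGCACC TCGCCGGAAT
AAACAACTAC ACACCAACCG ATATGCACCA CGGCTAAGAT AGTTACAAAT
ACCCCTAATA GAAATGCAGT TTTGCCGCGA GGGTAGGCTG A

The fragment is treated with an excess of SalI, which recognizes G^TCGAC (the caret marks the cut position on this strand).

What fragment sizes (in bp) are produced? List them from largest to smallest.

SalI sites (GTCGAC) start at positions 8, 56, 105.
SalI cuts after the first base of each site, so after positions 8, 56, 105.
Linear molecule, 3 cuts → 4 fragments:
  1–8 → 8 bp
  9–56 → 48 bp
  57–105 → 49 bp
  106–241 → 136 bp
Sorted largest to smallest: 136, 49, 48, 8 bp.

136, 49, 48, 8 bp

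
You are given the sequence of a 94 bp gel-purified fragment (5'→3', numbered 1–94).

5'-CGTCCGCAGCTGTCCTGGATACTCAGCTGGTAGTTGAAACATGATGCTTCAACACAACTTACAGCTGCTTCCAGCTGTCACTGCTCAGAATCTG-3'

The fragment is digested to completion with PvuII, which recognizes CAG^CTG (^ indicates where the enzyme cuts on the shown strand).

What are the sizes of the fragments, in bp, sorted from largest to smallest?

38, 20, 17, 10, 9 bp

PvuII sites (CAGCTG) start at positions 7, 24, 62, 72.
PvuII cuts after base 3 of each site, so after positions 9, 26, 64, 74.
Linear molecule, 4 cuts → 5 fragments:
  1–9 → 9 bp
  10–26 → 17 bp
  27–64 → 38 bp
  65–74 → 10 bp
  75–94 → 20 bp
Sorted largest to smallest: 38, 20, 17, 10, 9 bp.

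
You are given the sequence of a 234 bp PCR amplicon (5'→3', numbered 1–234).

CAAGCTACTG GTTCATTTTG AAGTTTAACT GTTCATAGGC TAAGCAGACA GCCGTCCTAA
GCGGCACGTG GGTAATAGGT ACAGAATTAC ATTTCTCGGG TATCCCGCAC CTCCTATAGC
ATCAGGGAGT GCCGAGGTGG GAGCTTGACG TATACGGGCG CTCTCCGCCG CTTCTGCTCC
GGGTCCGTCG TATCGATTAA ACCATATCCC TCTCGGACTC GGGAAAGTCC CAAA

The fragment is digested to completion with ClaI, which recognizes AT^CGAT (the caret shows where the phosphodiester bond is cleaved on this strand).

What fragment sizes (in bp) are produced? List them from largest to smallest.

193, 41 bp

The ClaI site (ATCGAT) starts at position 192.
ClaI cuts after base 2 of each site, so after position 193.
Linear molecule, 1 cut → 2 fragments:
  1–193 → 193 bp
  194–234 → 41 bp
Sorted largest to smallest: 193, 41 bp.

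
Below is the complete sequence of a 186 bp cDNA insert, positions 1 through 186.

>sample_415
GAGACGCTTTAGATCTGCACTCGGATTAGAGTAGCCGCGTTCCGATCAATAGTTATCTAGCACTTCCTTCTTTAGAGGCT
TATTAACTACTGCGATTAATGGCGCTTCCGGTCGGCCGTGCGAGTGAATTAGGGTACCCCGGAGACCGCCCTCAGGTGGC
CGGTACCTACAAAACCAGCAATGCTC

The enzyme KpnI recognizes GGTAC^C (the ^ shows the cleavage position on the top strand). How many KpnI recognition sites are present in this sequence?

GGTACC occurs starting at positions 133, 162.
KpnI cuts at 2 sites.

2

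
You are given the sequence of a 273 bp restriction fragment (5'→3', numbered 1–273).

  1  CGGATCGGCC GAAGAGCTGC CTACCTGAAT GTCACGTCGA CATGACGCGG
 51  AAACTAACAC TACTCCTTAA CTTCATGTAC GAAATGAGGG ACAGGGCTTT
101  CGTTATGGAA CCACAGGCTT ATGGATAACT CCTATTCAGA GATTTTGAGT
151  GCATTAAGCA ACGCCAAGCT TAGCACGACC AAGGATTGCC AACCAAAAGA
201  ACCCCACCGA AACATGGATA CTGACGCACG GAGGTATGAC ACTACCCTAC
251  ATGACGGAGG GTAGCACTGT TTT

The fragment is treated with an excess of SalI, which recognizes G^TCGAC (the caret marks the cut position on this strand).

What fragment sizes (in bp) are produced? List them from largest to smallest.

The SalI site (GTCGAC) starts at position 36.
SalI cuts after the first base of each site, so after position 36.
Linear molecule, 1 cut → 2 fragments:
  1–36 → 36 bp
  37–273 → 237 bp
Sorted largest to smallest: 237, 36 bp.

237, 36 bp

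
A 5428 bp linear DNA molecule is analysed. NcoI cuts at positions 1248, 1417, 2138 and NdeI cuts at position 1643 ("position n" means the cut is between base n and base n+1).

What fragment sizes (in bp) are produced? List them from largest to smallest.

3290, 1248, 495, 226, 169 bp

Combined cut positions (sorted): 1248, 1417, 1643, 2138.
Linear molecule, 4 cuts → 5 fragments:
  1248 − 0 = 1248 bp
  1417 − 1248 = 169 bp
  1643 − 1417 = 226 bp
  2138 − 1643 = 495 bp
  5428 − 2138 = 3290 bp
Sorted largest to smallest: 3290, 1248, 495, 226, 169 bp.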